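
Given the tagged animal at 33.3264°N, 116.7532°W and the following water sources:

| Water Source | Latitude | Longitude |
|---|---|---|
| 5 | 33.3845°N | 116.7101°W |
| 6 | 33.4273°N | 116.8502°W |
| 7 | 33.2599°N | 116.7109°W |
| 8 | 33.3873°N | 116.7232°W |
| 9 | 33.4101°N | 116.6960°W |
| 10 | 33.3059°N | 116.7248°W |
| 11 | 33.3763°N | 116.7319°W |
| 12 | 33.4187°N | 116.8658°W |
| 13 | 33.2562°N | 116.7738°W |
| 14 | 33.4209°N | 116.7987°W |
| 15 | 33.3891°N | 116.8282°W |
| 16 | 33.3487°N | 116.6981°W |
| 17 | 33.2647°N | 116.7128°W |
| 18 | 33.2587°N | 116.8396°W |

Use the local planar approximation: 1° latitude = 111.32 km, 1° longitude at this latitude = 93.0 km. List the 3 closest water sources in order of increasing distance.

10, 16, 11

Distances from 33.3264°N, 116.7532°W:
5: √((0.0581·111.32)² + (0.0431·93.0)²) = √(41.831040 + 16.066469) = 7.6090 km
6: √((0.1009·111.32)² + (-0.0970·93.0)²) = √(126.162047 + 81.378441) = 14.4063 km
7: √((-0.0665·111.32)² + (0.0423·93.0)²) = √(54.801152 + 15.475569) = 8.3831 km
8: √((0.0609·111.32)² + (0.0300·93.0)²) = √(45.960102 + 7.784100) = 7.3310 km
9: √((0.0837·111.32)² + (0.0572·93.0)²) = √(86.815508 + 28.298144) = 10.7291 km
10: √((-0.0205·111.32)² + (0.0284·93.0)²) = √(5.207798 + 6.975937) = 3.4905 km
11: √((0.0499·111.32)² + (0.0213·93.0)²) = √(30.856558 + 3.923965) = 5.8975 km
12: √((0.0923·111.32)² + (-0.1126·93.0)²) = √(105.572255 + 109.658595) = 14.6707 km
13: √((-0.0702·111.32)² + (-0.0206·93.0)²) = √(61.068973 + 3.670290) = 8.0461 km
14: √((0.0945·111.32)² + (-0.0455·93.0)²) = √(110.664930 + 17.905592) = 11.3389 km
15: √((0.0627·111.32)² + (-0.0750·93.0)²) = √(48.717105 + 48.650625) = 9.8675 km
16: √((0.0223·111.32)² + (0.0551·93.0)²) = √(6.162488 + 26.258450) = 5.6939 km
17: √((-0.0617·111.32)² + (0.0404·93.0)²) = √(47.175523 + 14.116552) = 7.8289 km
18: √((-0.0677·111.32)² + (-0.0864·93.0)²) = √(56.796782 + 64.564439) = 11.0164 km
Sorted: 10 (3.4905 km) < 16 (5.6939 km) < 11 (5.8975 km) < 8 (7.3310 km) < 5 (7.6090 km) < …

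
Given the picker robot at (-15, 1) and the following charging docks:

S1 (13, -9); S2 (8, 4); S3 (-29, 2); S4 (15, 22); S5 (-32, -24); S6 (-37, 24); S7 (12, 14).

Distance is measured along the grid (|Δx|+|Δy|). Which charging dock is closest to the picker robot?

S3

Distances from (-15, 1):
S1: |28| + |-10| = 28 + 10 = 38
S2: |23| + |3| = 23 + 3 = 26
S3: |-14| + |1| = 14 + 1 = 15
S4: |30| + |21| = 30 + 21 = 51
S5: |-17| + |-25| = 17 + 25 = 42
S6: |-22| + |23| = 22 + 23 = 45
S7: |27| + |13| = 27 + 13 = 40
Minimum: S3 at 15.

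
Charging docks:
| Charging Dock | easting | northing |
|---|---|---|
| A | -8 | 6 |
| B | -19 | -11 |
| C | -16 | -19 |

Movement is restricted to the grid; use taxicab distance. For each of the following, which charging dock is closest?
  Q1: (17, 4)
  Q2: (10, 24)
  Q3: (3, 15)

Q1 at (17, 4):
  A: |-25| + |2| = 25 + 2 = 27
  B: |-36| + |-15| = 36 + 15 = 51
  C: |-33| + |-23| = 33 + 23 = 56
  → nearest: A (27)
Q2 at (10, 24):
  A: |-18| + |-18| = 18 + 18 = 36
  B: |-29| + |-35| = 29 + 35 = 64
  C: |-26| + |-43| = 26 + 43 = 69
  → nearest: A (36)
Q3 at (3, 15):
  A: |-11| + |-9| = 11 + 9 = 20
  B: |-22| + |-26| = 22 + 26 = 48
  C: |-19| + |-34| = 19 + 34 = 53
  → nearest: A (20)

Q1→A; Q2→A; Q3→A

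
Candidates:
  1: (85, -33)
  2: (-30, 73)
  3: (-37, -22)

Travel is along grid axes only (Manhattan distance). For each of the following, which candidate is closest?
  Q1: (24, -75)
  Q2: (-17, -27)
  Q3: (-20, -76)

Q1 at (24, -75):
  1: |61| + |42| = 61 + 42 = 103
  2: |-54| + |148| = 54 + 148 = 202
  3: |-61| + |53| = 61 + 53 = 114
  → nearest: 1 (103)
Q2 at (-17, -27):
  1: |102| + |-6| = 102 + 6 = 108
  2: |-13| + |100| = 13 + 100 = 113
  3: |-20| + |5| = 20 + 5 = 25
  → nearest: 3 (25)
Q3 at (-20, -76):
  1: |105| + |43| = 105 + 43 = 148
  2: |-10| + |149| = 10 + 149 = 159
  3: |-17| + |54| = 17 + 54 = 71
  → nearest: 3 (71)

Q1→1; Q2→3; Q3→3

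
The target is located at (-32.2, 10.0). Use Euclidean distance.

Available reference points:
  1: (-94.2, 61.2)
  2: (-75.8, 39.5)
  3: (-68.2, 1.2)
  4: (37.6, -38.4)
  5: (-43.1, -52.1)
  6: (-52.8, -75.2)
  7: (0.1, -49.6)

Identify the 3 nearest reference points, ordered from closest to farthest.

Distances from (-32.2, 10.0):
1: √((-62.0)² + (51.2)²) = √(3844.000 + 2621.440) = 80.4
2: √((-43.6)² + (29.5)²) = √(1900.960 + 870.250) = 52.6
3: √((-36.0)² + (-8.8)²) = √(1296.000 + 77.440) = 37.1
4: √((69.8)² + (-48.4)²) = √(4872.040 + 2342.560) = 84.9
5: √((-10.9)² + (-62.1)²) = √(118.810 + 3856.410) = 63.0
6: √((-20.6)² + (-85.2)²) = √(424.360 + 7259.040) = 87.7
7: √((32.3)² + (-59.6)²) = √(1043.290 + 3552.160) = 67.8
Sorted: 3 (37.1) < 2 (52.6) < 5 (63.0) < 7 (67.8) < 1 (80.4) < …

3, 2, 5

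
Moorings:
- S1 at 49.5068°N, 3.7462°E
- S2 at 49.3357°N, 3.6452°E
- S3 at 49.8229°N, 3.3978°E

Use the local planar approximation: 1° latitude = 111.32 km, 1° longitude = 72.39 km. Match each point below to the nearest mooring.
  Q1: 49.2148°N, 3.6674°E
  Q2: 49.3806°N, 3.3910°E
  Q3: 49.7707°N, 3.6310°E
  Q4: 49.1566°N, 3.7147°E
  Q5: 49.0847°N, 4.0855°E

Q1→S2; Q2→S2; Q3→S3; Q4→S2; Q5→S2

Q1 at 49.2148°N, 3.6674°E:
  S1: √((0.2920·111.32)² + (0.0788·72.39)²) = √(1056.603630 + 32.539404) = 33.0022 km
  S2: √((0.1209·111.32)² + (-0.0222·72.39)²) = √(181.133591 + 2.582635) = 13.5542 km
  S3: √((0.6081·111.32)² + (-0.2696·72.39)²) = √(4582.435937 + 380.887683) = 70.4509 km
  → nearest: S2 (13.5542 km)
Q2 at 49.3806°N, 3.3910°E:
  S1: √((0.1262·111.32)² + (0.3552·72.39)²) = √(197.362712 + 661.154666) = 29.3005 km
  S2: √((-0.0449·111.32)² + (0.2542·72.39)²) = √(24.982683 + 338.616601) = 19.0683 km
  S3: √((0.4423·111.32)² + (0.0068·72.39)²) = √(2424.266019 + 0.242312) = 49.2393 km
  → nearest: S2 (19.0683 km)
Q3 at 49.7707°N, 3.6310°E:
  S1: √((-0.2639·111.32)² + (0.1152·72.39)²) = √(863.028576 + 69.544391) = 30.5381 km
  S2: √((-0.4350·111.32)² + (0.0142·72.39)²) = √(2344.903146 + 1.056657) = 48.4351 km
  S3: √((0.0522·111.32)² + (-0.2332·72.39)²) = √(33.766605 + 284.979910) = 17.8535 km
  → nearest: S3 (17.8535 km)
Q4 at 49.1566°N, 3.7147°E:
  S1: √((0.3502·111.32)² + (0.0315·72.39)²) = √(1519.772840 + 5.199700) = 39.0509 km
  S2: √((0.1791·111.32)² + (-0.0695·72.39)²) = √(397.500397 + 25.312018) = 20.5624 km
  S3: √((0.6663·111.32)² + (-0.3169·72.39)²) = √(5501.562130 + 526.261539) = 77.6391 km
  → nearest: S2 (20.5624 km)
Q5 at 49.0847°N, 4.0855°E:
  S1: √((0.4221·111.32)² + (-0.3393·72.39)²) = √(2207.888308 + 603.288258) = 53.0205 km
  S2: √((0.2510·111.32)² + (-0.4403·72.39)²) = √(780.717363 + 1015.908337) = 42.3866 km
  S3: √((0.7382·111.32)² + (-0.6877·72.39)²) = √(6752.964661 + 2478.307561) = 96.0795 km
  → nearest: S2 (42.3866 km)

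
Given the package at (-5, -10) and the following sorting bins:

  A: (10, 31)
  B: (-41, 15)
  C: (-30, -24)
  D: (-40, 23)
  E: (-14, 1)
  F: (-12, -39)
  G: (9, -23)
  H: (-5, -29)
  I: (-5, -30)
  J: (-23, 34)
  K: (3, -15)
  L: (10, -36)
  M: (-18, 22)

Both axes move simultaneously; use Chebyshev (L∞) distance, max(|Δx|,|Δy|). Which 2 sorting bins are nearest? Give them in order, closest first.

K, E

Distances from (-5, -10):
A: 41
B: 36
C: 25
D: 35
E: 11
F: 29
G: 14
H: 19
I: 20
J: 44
K: 8
L: 26
M: 32
Sorted: K (8) < E (11) < G (14) < H (19) < …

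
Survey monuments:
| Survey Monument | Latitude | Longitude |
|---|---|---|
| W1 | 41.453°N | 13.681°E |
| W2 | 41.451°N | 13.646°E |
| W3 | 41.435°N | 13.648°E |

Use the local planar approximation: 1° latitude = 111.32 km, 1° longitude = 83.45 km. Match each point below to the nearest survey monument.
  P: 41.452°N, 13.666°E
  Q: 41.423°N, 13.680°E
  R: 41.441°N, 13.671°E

P at 41.452°N, 13.666°E:
  W1: 1.257 km
  W2: 1.673 km
  W3: 2.416 km
  → nearest: W1 (1.257 km)
Q at 41.423°N, 13.680°E:
  W1: 3.341 km
  W2: 4.215 km
  W3: 2.986 km
  → nearest: W3 (2.986 km)
R at 41.441°N, 13.671°E:
  W1: 1.575 km
  W2: 2.365 km
  W3: 2.032 km
  → nearest: W1 (1.575 km)

P→W1; Q→W3; R→W1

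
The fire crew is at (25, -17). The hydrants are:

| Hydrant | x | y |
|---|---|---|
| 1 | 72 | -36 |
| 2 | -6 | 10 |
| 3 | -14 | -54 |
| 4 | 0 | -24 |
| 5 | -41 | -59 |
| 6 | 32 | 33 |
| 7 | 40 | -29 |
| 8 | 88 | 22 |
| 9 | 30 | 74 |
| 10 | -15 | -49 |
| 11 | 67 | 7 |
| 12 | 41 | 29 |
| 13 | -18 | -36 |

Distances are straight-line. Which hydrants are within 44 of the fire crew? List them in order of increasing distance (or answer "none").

Distances from (25, -17):
1: √((47)² + (-19)²) = √(2209.000 + 361.000) = 50.7
2: √((-31)² + (27)²) = √(961.000 + 729.000) = 41.1
3: √((-39)² + (-37)²) = √(1521.000 + 1369.000) = 53.8
4: √((-25)² + (-7)²) = √(625.000 + 49.000) = 26.0
5: √((-66)² + (-42)²) = √(4356.000 + 1764.000) = 78.2
6: √((7)² + (50)²) = √(49.000 + 2500.000) = 50.5
7: √((15)² + (-12)²) = √(225.000 + 144.000) = 19.2
8: √((63)² + (39)²) = √(3969.000 + 1521.000) = 74.1
9: √((5)² + (91)²) = √(25.000 + 8281.000) = 91.1
10: √((-40)² + (-32)²) = √(1600.000 + 1024.000) = 51.2
11: √((42)² + (24)²) = √(1764.000 + 576.000) = 48.4
12: √((16)² + (46)²) = √(256.000 + 2116.000) = 48.7
13: √((-43)² + (-19)²) = √(1849.000 + 361.000) = 47.0
Threshold 44: 7 (19.2), 4 (26.0), 2 (41.1) are within range.

7, 4, 2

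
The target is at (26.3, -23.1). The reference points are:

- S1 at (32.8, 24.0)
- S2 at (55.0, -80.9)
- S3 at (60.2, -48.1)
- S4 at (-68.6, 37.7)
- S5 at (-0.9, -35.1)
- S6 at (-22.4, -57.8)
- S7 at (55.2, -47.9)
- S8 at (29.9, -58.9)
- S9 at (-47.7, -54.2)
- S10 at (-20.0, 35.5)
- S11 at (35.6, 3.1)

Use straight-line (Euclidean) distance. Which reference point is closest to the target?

S11

Distances from (26.3, -23.1):
S1: √((6.5)² + (47.1)²) = √(42.250 + 2218.410) = 47.5
S2: √((28.7)² + (-57.8)²) = √(823.690 + 3340.840) = 64.5
S3: √((33.9)² + (-25.0)²) = √(1149.210 + 625.000) = 42.1
S4: √((-94.9)² + (60.8)²) = √(9006.010 + 3696.640) = 112.7
S5: √((-27.2)² + (-12.0)²) = √(739.840 + 144.000) = 29.7
S6: √((-48.7)² + (-34.7)²) = √(2371.690 + 1204.090) = 59.8
S7: √((28.9)² + (-24.8)²) = √(835.210 + 615.040) = 38.1
S8: √((3.6)² + (-35.8)²) = √(12.960 + 1281.640) = 36.0
S9: √((-74.0)² + (-31.1)²) = √(5476.000 + 967.210) = 80.3
S10: √((-46.3)² + (58.6)²) = √(2143.690 + 3433.960) = 74.7
S11: √((9.3)² + (26.2)²) = √(86.490 + 686.440) = 27.8
Minimum: S11 at 27.8.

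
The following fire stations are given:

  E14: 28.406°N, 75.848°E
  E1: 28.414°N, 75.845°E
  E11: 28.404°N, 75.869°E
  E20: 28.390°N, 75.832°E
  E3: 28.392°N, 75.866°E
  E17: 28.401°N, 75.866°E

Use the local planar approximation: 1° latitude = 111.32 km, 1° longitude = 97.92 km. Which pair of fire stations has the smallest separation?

Pairwise distances:
E11–E17: √((-0.003·111.32)² + (-0.003·97.92)²) = √(0.11153 + 0.08629) = 0.445 km
E14–E1: √((0.008·111.32)² + (-0.003·97.92)²) = √(0.79310 + 0.08629) = 0.938 km
E3–E17: √((0.009·111.32)² + (0.000·97.92)²) = √(1.00376 + 0.00000) = 1.002 km
E11–E3: √((-0.012·111.32)² + (-0.003·97.92)²) = √(1.78447 + 0.08629) = 1.368 km
E14–E17: √((-0.005·111.32)² + (0.018·97.92)²) = √(0.30980 + 3.10662) = 1.848 km
E14–E11: √((-0.002·111.32)² + (0.021·97.92)²) = √(0.04957 + 4.22845) = 2.068 km
E14–E3: √((-0.014·111.32)² + (0.018·97.92)²) = √(2.42886 + 3.10662) = 2.353 km
E14–E20: √((-0.016·111.32)² + (-0.016·97.92)²) = √(3.17239 + 2.45461) = 2.372 km
E1–E17: √((-0.013·111.32)² + (0.021·97.92)²) = √(2.09427 + 4.22845) = 2.515 km
E1–E11: √((-0.010·111.32)² + (0.024·97.92)²) = √(1.23921 + 5.52288) = 2.600 km
E1–E20: √((-0.024·111.32)² + (-0.013·97.92)²) = √(7.13787 + 1.62043) = 2.959 km
E1–E3: √((-0.022·111.32)² + (0.021·97.92)²) = √(5.99780 + 4.22845) = 3.198 km
E20–E3: √((0.002·111.32)² + (0.034·97.92)²) = √(0.04957 + 11.08411) = 3.337 km
E20–E17: √((0.011·111.32)² + (0.034·97.92)²) = √(1.49945 + 11.08411) = 3.547 km
E11–E20: √((-0.014·111.32)² + (-0.037·97.92)²) = √(2.42886 + 13.12642) = 3.944 km
Closest pair: E11–E17 at 0.445 km.

E11 and E17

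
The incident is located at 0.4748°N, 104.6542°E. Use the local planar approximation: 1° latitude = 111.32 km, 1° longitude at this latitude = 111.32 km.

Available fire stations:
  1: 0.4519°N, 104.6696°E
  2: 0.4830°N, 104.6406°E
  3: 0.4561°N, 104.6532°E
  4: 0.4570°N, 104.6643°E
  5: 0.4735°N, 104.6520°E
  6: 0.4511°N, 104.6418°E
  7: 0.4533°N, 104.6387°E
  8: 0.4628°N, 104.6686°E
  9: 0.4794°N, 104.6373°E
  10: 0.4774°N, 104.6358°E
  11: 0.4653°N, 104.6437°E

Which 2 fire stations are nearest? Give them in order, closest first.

Distances from 0.4748°N, 104.6542°E:
1: √((-0.0229·111.32)² + (0.0154·111.32)²) = √(6.498563 + 2.938920) = 3.0720 km
2: √((0.0082·111.32)² + (-0.0136·111.32)²) = √(0.833248 + 2.292051) = 1.7679 km
3: √((-0.0187·111.32)² + (-0.0010·111.32)²) = √(4.333408 + 0.012392) = 2.0847 km
4: √((-0.0178·111.32)² + (0.0101·111.32)²) = √(3.926326 + 1.264122) = 2.2783 km
5: √((-0.0013·111.32)² + (-0.0022·111.32)²) = √(0.020943 + 0.059978) = 0.2845 km
6: √((-0.0237·111.32)² + (-0.0124·111.32)²) = √(6.960542 + 1.905416) = 2.9776 km
7: √((-0.0215·111.32)² + (-0.0155·111.32)²) = √(5.728268 + 2.977212) = 2.9505 km
8: √((-0.0120·111.32)² + (0.0144·111.32)²) = √(1.784469 + 2.569635) = 2.0866 km
9: √((0.0046·111.32)² + (-0.0169·111.32)²) = √(0.262218 + 3.539320) = 1.9498 km
10: √((0.0026·111.32)² + (-0.0184·111.32)²) = √(0.083771 + 4.195484) = 2.0686 km
11: √((-0.0095·111.32)² + (-0.0105·111.32)²) = √(1.118391 + 1.366234) = 1.5763 km
Sorted: 5 (0.2845 km) < 11 (1.5763 km) < 2 (1.7679 km) < 9 (1.9498 km) < …

5, 11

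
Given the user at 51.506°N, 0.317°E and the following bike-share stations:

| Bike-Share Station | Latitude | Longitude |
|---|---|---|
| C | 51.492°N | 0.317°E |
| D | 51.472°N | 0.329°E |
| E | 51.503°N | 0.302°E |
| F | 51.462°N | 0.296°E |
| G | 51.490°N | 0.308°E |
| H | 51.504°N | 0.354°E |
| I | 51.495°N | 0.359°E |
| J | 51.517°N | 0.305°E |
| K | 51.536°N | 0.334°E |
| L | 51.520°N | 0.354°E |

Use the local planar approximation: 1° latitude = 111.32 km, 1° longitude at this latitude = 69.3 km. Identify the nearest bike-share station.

Distances from 51.506°N, 0.317°E:
C: 1.558 km
D: 3.875 km
E: 1.092 km
F: 5.110 km
G: 1.887 km
H: 2.574 km
I: 3.158 km
J: 1.480 km
K: 3.541 km
L: 3.001 km
Minimum: E at 1.092 km.

E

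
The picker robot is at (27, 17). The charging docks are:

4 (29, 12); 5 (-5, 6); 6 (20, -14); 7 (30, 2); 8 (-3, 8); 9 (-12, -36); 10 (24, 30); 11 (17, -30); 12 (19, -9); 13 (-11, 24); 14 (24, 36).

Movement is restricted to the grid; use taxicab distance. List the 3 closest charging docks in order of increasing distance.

4, 10, 7

Distances from (27, 17):
4: |2| + |-5| = 2 + 5 = 7
5: |-32| + |-11| = 32 + 11 = 43
6: |-7| + |-31| = 7 + 31 = 38
7: |3| + |-15| = 3 + 15 = 18
8: |-30| + |-9| = 30 + 9 = 39
9: |-39| + |-53| = 39 + 53 = 92
10: |-3| + |13| = 3 + 13 = 16
11: |-10| + |-47| = 10 + 47 = 57
12: |-8| + |-26| = 8 + 26 = 34
13: |-38| + |7| = 38 + 7 = 45
14: |-3| + |19| = 3 + 19 = 22
Sorted: 4 (7) < 10 (16) < 7 (18) < 14 (22) < 12 (34) < …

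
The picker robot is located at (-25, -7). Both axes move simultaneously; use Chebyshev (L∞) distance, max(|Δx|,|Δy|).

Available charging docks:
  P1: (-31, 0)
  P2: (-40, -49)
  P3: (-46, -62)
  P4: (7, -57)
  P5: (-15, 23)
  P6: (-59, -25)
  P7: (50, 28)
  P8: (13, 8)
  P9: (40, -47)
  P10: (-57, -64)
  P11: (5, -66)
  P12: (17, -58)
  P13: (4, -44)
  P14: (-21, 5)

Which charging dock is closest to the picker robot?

P1

Distances from (-25, -7):
P1: 7
P2: 42
P3: 55
P4: 50
P5: 30
P6: 34
P7: 75
P8: 38
P9: 65
P10: 57
P11: 59
P12: 51
P13: 37
P14: 12
Minimum: P1 at 7.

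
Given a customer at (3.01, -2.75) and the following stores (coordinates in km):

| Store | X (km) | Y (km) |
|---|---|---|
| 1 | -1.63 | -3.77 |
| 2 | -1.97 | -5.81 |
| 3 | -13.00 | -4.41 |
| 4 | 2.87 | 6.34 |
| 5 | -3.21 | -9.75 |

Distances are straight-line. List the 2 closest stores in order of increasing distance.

1, 2

Distances from (3.01, -2.75):
1: √((-4.64)² + (-1.02)²) = √(21.5296 + 1.0404) = 4.75 km
2: √((-4.98)² + (-3.06)²) = √(24.8004 + 9.3636) = 5.84 km
3: √((-16.01)² + (-1.66)²) = √(256.3201 + 2.7556) = 16.10 km
4: √((-0.14)² + (9.09)²) = √(0.0196 + 82.6281) = 9.09 km
5: √((-6.22)² + (-7.00)²) = √(38.6884 + 49.0000) = 9.36 km
Sorted: 1 (4.75 km) < 2 (5.84 km) < 4 (9.09 km) < 5 (9.36 km) < …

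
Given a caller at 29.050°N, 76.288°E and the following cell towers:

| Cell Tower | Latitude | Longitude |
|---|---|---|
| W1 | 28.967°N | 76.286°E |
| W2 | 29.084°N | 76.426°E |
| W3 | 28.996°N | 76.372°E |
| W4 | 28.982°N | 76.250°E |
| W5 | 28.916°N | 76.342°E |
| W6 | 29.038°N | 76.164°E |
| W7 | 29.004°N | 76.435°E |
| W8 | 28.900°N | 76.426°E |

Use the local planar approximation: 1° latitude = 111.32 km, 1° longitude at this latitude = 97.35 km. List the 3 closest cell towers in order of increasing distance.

W4, W1, W3

Distances from 29.050°N, 76.288°E:
W1: 9.242 km
W2: 13.957 km
W3: 10.149 km
W4: 8.425 km
W5: 15.816 km
W6: 12.145 km
W7: 15.199 km
W8: 21.431 km
Sorted: W4 (8.425 km) < W1 (9.242 km) < W3 (10.149 km) < W6 (12.145 km) < W2 (13.957 km) < …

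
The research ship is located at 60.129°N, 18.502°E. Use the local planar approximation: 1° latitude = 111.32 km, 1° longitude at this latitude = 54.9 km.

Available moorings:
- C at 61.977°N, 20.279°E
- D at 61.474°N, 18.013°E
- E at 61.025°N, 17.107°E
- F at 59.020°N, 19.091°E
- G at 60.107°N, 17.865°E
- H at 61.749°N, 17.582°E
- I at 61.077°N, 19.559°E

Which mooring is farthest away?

C

Distances from 60.129°N, 18.502°E:
C: √((1.848·111.32)² + (1.777·54.9)²) = √(42320.45508 + 9517.42678) = 227.679 km
D: √((1.345·111.32)² + (-0.489·54.9)²) = √(22417.69541 + 720.71309) = 152.113 km
E: √((0.896·111.32)² + (-1.395·54.9)²) = √(9948.61019 + 5865.33881) = 125.754 km
F: √((-1.109·111.32)² + (0.589·54.9)²) = √(15240.86049 + 1045.62336) = 127.619 km
G: √((-0.022·111.32)² + (-0.637·54.9)²) = √(5.99780 + 1222.99182) = 35.057 km
H: √((1.620·111.32)² + (-0.920·54.9)²) = √(32521.93851 + 2551.05806) = 187.278 km
I: √((0.948·111.32)² + (1.057·54.9)²) = √(11136.86794 + 3367.39966) = 120.434 km
Maximum: C at 227.679 km.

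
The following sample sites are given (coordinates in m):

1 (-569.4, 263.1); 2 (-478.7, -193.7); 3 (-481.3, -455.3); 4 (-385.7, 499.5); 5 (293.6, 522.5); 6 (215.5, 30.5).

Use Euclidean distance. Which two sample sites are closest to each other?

Pairwise distances:
1–2: 465.7 m
1–3: 723.8 m
1–4: 299.4 m
1–5: 901.1 m
1–6: 818.6 m
2–3: 261.6 m
2–4: 699.4 m
2–5: 1053.3 m
2–6: 729.5 m
3–4: 959.6 m
3–5: 1247.6 m
3–6: 849.4 m
4–5: 679.7 m
4–6: 762.5 m
5–6: 498.2 m
Closest pair: 2–3 at 261.6 m.

2 and 3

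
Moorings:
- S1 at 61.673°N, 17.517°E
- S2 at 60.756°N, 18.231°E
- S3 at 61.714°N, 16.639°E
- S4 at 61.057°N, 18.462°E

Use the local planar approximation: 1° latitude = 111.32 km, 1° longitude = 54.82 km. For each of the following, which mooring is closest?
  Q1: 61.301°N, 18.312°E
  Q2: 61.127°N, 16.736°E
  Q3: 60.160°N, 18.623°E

Q1→S4; Q2→S3; Q3→S2

Q1 at 61.301°N, 18.312°E:
  S1: √((0.372·111.32)² + (-0.795·54.82)²) = √(1714.87423 + 1899.38201) = 60.119 km
  S2: √((-0.545·111.32)² + (-0.081·54.82)²) = √(3680.77610 + 19.71733) = 60.832 km
  S3: √((0.413·111.32)² + (-1.673·54.82)²) = √(2113.71534 + 8411.43212) = 102.592 km
  S4: √((-0.244·111.32)² + (0.150·54.82)²) = √(737.77859 + 67.61773) = 28.380 km
  → nearest: S4 (28.380 km)
Q2 at 61.127°N, 16.736°E:
  S1: √((0.546·111.32)² + (0.781·54.82)²) = √(3694.29592 + 1833.07456) = 74.346 km
  S2: √((-0.371·111.32)² + (1.495·54.82)²) = √(1705.66687 + 6716.76954) = 91.774 km
  S3: √((0.587·111.32)² + (-0.097·54.82)²) = √(4269.94811 + 28.27623) = 65.561 km
  S4: √((-0.070·111.32)² + (1.726·54.82)²) = √(60.72150 + 8952.81572) = 94.940 km
  → nearest: S3 (65.561 km)
Q3 at 60.160°N, 18.623°E:
  S1: √((1.513·111.32)² + (-1.106·54.82)²) = √(28367.70823 + 3676.10846) = 179.008 km
  S2: √((0.596·111.32)² + (-0.392·54.82)²) = √(4401.88725 + 461.79603) = 69.740 km
  S3: √((1.554·111.32)² + (-1.984·54.82)²) = √(29925.98296 + 11829.36407) = 204.341 km
  S4: √((0.897·111.32)² + (-0.161·54.82)²) = √(9970.82930 + 77.89863) = 100.243 km
  → nearest: S2 (69.740 km)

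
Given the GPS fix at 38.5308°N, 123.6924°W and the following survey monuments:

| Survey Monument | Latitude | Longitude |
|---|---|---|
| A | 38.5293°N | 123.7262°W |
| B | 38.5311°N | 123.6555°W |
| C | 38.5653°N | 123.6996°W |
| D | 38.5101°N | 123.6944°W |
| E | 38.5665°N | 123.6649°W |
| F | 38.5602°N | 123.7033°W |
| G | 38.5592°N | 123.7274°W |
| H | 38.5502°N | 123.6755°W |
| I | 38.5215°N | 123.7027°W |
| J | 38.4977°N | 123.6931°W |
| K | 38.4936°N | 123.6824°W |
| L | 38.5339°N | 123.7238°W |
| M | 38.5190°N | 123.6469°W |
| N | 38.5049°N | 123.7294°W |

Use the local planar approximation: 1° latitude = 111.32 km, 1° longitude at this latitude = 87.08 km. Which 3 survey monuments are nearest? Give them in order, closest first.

Distances from 38.5308°N, 123.6924°W:
A: √((-0.0015·111.32)² + (-0.0338·87.08)²) = √(0.027882 + 8.663038) = 2.9480 km
B: √((0.0003·111.32)² + (0.0369·87.08)²) = √(0.001115 + 10.324988) = 3.2134 km
C: √((0.0345·111.32)² + (-0.0072·87.08)²) = √(14.749747 + 0.393099) = 3.8914 km
D: √((-0.0207·111.32)² + (-0.0020·87.08)²) = √(5.309909 + 0.030332) = 2.3109 km
E: √((0.0357·111.32)² + (0.0275·87.08)²) = √(15.793662 + 5.734588) = 4.6399 km
F: √((0.0294·111.32)² + (-0.0109·87.08)²) = √(10.711272 + 0.900927) = 3.4077 km
G: √((0.0284·111.32)² + (-0.0350·87.08)²) = √(9.995006 + 9.289085) = 4.3914 km
H: √((0.0194·111.32)² + (0.0169·87.08)²) = √(4.663907 + 2.165760) = 2.6134 km
I: √((-0.0093·111.32)² + (-0.0103·87.08)²) = √(1.071796 + 0.804473) = 1.3698 km
J: √((-0.0331·111.32)² + (-0.0007·87.08)²) = √(13.576955 + 0.003716) = 3.6852 km
K: √((-0.0372·111.32)² + (0.0100·87.08)²) = √(17.148742 + 0.758293) = 4.2317 km
L: √((0.0031·111.32)² + (-0.0314·87.08)²) = √(0.119088 + 7.476462) = 2.7560 km
M: √((-0.0118·111.32)² + (0.0455·87.08)²) = √(1.725482 + 15.698553) = 4.1742 km
N: √((-0.0259·111.32)² + (-0.0370·87.08)²) = √(8.312773 + 10.381026) = 4.3236 km
Sorted: I (1.3698 km) < D (2.3109 km) < H (2.6134 km) < L (2.7560 km) < A (2.9480 km) < …

I, D, H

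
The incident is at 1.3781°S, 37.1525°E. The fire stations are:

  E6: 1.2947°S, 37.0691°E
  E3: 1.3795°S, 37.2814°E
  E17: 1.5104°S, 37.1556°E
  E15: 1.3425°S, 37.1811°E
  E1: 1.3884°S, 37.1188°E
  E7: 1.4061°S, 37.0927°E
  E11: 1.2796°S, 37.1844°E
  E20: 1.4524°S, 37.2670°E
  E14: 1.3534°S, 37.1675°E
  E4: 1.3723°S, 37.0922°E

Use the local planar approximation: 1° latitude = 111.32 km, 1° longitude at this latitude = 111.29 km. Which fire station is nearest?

E14

Distances from 1.3781°S, 37.1525°E:
E6: √((0.0834·111.32)² + (-0.0834·111.29)²) = √(86.194290 + 86.147839) = 13.1279 km
E3: √((-0.0014·111.32)² + (0.1289·111.29)²) = √(0.024289 + 205.787087) = 14.3461 km
E17: √((-0.1323·111.32)² + (0.0031·111.29)²) = √(216.903262 + 0.119024) = 14.7317 km
E15: √((0.0356·111.32)² + (0.0286·111.29)²) = √(15.705306 + 10.130814) = 5.0829 km
E1: √((-0.0103·111.32)² + (-0.0337·111.29)²) = √(1.314682 + 14.066048) = 3.9218 km
E7: √((-0.0280·111.32)² + (-0.0598·111.29)²) = √(9.715440 + 44.290915) = 7.3489 km
E11: √((0.0985·111.32)² + (0.0319·111.29)²) = √(120.231664 + 12.603572) = 11.5254 km
E20: √((-0.0743·111.32)² + (0.1145·111.29)²) = √(68.410698 + 162.376531) = 15.1917 km
E14: √((0.0247·111.32)² + (0.0150·111.29)²) = √(7.560322 + 2.786729) = 3.2167 km
E4: √((0.0058·111.32)² + (-0.0603·111.29)²) = √(0.416872 + 45.034662) = 6.7418 km
Minimum: E14 at 3.2167 km.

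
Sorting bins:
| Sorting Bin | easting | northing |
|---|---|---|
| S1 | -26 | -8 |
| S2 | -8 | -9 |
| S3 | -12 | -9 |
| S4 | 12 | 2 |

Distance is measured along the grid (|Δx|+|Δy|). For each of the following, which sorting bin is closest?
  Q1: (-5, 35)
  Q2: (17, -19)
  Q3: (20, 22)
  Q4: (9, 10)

Q1→S2; Q2→S4; Q3→S4; Q4→S4

Q1 at (-5, 35):
  S1: 64
  S2: 47
  S3: 51
  S4: 50
  → nearest: S2 (47)
Q2 at (17, -19):
  S1: 54
  S2: 35
  S3: 39
  S4: 26
  → nearest: S4 (26)
Q3 at (20, 22):
  S1: 76
  S2: 59
  S3: 63
  S4: 28
  → nearest: S4 (28)
Q4 at (9, 10):
  S1: 53
  S2: 36
  S3: 40
  S4: 11
  → nearest: S4 (11)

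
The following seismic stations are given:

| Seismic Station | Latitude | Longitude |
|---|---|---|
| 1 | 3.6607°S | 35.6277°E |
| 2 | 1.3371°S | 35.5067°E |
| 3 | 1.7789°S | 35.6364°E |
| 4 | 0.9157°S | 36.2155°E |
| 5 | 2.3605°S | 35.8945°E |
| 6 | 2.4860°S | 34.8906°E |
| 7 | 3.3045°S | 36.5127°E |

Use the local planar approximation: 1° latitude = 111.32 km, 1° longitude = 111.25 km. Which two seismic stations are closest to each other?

2 and 3

Pairwise distances:
1–2: √((2.3236·111.32)² + (-0.1210·111.25)²) = √(66906.626203 + 181.205252) = 259.0132 km
1–3: √((1.8818·111.32)² + (0.0087·111.25)²) = √(43882.698269 + 0.936782) = 209.4842 km
1–4: √((2.7450·111.32)² + (0.5878·111.25)²) = √(93375.102788 + 4276.211753) = 312.4921 km
1–5: √((1.3002·111.32)² + (0.2668·111.25)²) = √(20949.165066 + 880.991442) = 147.7503 km
1–6: √((1.1747·111.32)² + (-0.7371·111.25)²) = √(17100.166256 + 6724.389506) = 154.3521 km
1–7: √((0.3562·111.32)² + (0.8850·111.25)²) = √(1572.295696 + 9693.633164) = 106.1411 km
2–3: √((-0.4418·111.32)² + (0.1297·111.25)²) = √(2418.788073 + 208.199648) = 51.2541 km
2–4: √((0.4214·111.32)² + (0.7088·111.25)²) = √(2200.571367 + 6217.953316) = 91.7525 km
2–5: √((-1.0234·111.32)² + (0.3878·111.25)²) = √(12978.880106 + 1861.296878) = 121.8203 km
2–6: √((-1.1489·111.32)² + (-0.6161·111.25)²) = √(16357.271198 + 4697.885816) = 145.1040 km
2–7: √((-1.9674·111.32)² + (1.0060·111.25)²) = √(47965.804104 + 12525.526806) = 245.9499 km
3–4: √((0.8632·111.32)² + (0.5791·111.25)²) = √(9233.561766 + 4150.564519) = 115.6898 km
3–5: √((-0.5816·111.32)² + (0.2581·111.25)²) = √(4191.748244 + 824.472261) = 70.8253 km
3–6: √((-0.7071·111.32)² + (-0.7458·111.25)²) = √(6195.952359 + 6884.062385) = 114.3679 km
3–7: √((-1.5256·111.32)² + (0.8763·111.25)²) = √(28842.158251 + 9503.983260) = 195.8217 km
4–5: √((-1.4448·111.32)² + (-0.3210·111.25)²) = √(25867.940972 + 1275.293377) = 164.7520 km
4–6: √((-1.5703·111.32)² + (-1.3249·111.25)²) = √(30557.066315 + 21725.322874) = 228.6534 km
4–7: √((-2.3888·111.32)² + (0.2972·111.25)²) = √(70714.093119 + 1093.195032) = 267.9688 km
5–6: √((-0.1255·111.32)² + (-1.0039·111.25)²) = √(195.179341 + 12473.287935) = 112.5543 km
5–7: √((-0.9440·111.32)² + (0.6182·111.25)²) = √(11043.084210 + 4729.966238) = 125.5908 km
6–7: √((-0.8185·111.32)² + (1.6221·111.25)²) = √(8302.019762 + 32565.315337) = 202.1567 km
Closest pair: 2–3 at 51.2541 km.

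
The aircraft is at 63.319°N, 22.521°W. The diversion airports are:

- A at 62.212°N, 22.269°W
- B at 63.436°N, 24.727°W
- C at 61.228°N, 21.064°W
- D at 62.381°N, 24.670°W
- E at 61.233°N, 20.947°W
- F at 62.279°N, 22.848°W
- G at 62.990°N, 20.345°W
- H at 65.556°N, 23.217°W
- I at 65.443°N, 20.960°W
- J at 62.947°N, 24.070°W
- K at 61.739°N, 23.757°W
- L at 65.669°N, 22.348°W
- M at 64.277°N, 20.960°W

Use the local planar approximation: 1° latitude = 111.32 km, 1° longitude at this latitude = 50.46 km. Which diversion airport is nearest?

J

Distances from 63.319°N, 22.521°W:
A: √((-1.107·111.32)² + (0.252·50.46)²) = √(15185.93851 + 161.69462) = 123.886 km
B: √((0.117·111.32)² + (-2.206·50.46)²) = √(169.63604 + 12390.97579) = 112.074 km
C: √((-2.091·111.32)² + (1.457·50.46)²) = √(54181.92876 + 5405.22275) = 244.105 km
D: √((-0.938·111.32)² + (-2.149·50.46)²) = √(10903.15214 + 11758.91696) = 150.539 km
E: √((-2.086·111.32)² + (1.574·50.46)²) = √(53923.11887 + 6308.17813) = 245.421 km
F: √((-1.040·111.32)² + (-0.327·50.46)²) = √(13403.34122 + 272.26386) = 116.943 km
G: √((-0.329·111.32)² + (2.176·50.46)²) = √(1341.33789 + 12056.25082) = 115.748 km
H: √((2.237·111.32)² + (-0.696·50.46)²) = √(62012.37484 + 1233.42564) = 251.487 km
I: √((2.124·111.32)² + (1.561·50.46)²) = √(55905.61381 + 6204.40728) = 249.219 km
J: √((-0.372·111.32)² + (-1.549·50.46)²) = √(1714.87423 + 6109.38266) = 88.455 km
K: √((-1.580·111.32)² + (-1.236·50.46)²) = √(30935.74429 + 3889.83728) = 186.616 km
L: √((2.350·111.32)² + (0.173·50.46)²) = √(68435.60640 + 76.20557) = 261.748 km
M: √((0.958·111.32)² + (1.561·50.46)²) = √(11373.06218 + 6204.40728) = 132.580 km
Minimum: J at 88.455 km.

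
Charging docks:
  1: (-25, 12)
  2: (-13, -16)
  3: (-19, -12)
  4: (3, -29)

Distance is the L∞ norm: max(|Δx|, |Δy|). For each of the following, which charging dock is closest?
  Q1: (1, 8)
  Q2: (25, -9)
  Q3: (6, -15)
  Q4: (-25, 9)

Q1 at (1, 8):
  1: 26
  2: 24
  3: 20
  4: 37
  → nearest: 3 (20)
Q2 at (25, -9):
  1: 50
  2: 38
  3: 44
  4: 22
  → nearest: 4 (22)
Q3 at (6, -15):
  1: 31
  2: 19
  3: 25
  4: 14
  → nearest: 4 (14)
Q4 at (-25, 9):
  1: 3
  2: 25
  3: 21
  4: 38
  → nearest: 1 (3)

Q1→3; Q2→4; Q3→4; Q4→1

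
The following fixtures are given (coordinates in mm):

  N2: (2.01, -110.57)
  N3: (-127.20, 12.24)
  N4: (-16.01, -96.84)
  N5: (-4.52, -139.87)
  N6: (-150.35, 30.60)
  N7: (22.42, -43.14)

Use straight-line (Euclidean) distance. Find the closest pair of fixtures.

N2 and N4

Pairwise distances:
N2–N4: 22.65 mm
N3–N6: 29.55 mm
N2–N5: 30.02 mm
N4–N5: 44.54 mm
N4–N7: 66.03 mm
N2–N7: 70.45 mm
N5–N7: 100.41 mm
N3–N4: 155.76 mm
N3–N7: 159.54 mm
N2–N3: 178.26 mm
N4–N6: 185.17 mm
N6–N7: 187.85 mm
N3–N5: 195.42 mm
N2–N6: 207.71 mm
N5–N6: 224.34 mm
Closest pair: N2–N4 at 22.65 mm.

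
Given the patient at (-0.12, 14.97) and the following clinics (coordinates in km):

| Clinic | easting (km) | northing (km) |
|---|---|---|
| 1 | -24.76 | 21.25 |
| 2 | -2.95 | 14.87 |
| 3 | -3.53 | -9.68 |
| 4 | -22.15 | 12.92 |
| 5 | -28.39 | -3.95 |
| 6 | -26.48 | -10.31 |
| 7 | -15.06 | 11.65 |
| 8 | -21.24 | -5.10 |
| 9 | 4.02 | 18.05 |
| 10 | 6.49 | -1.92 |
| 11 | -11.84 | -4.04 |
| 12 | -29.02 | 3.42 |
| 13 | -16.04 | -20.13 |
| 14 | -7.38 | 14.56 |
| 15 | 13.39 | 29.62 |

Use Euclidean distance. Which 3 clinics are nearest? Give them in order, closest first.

2, 9, 14

Distances from (-0.12, 14.97):
1: 25.43 km
2: 2.83 km
3: 24.88 km
4: 22.13 km
5: 34.02 km
6: 36.52 km
7: 15.30 km
8: 29.14 km
9: 5.16 km
10: 18.14 km
11: 22.33 km
12: 31.12 km
13: 38.54 km
14: 7.27 km
15: 19.93 km
Sorted: 2 (2.83 km) < 9 (5.16 km) < 14 (7.27 km) < 7 (15.30 km) < 10 (18.14 km) < …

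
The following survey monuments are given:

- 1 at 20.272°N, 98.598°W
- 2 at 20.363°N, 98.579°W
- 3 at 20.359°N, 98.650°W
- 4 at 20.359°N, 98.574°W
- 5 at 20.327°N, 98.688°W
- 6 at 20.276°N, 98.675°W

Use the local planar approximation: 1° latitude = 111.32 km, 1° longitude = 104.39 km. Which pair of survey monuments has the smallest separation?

Pairwise distances:
1–2: 10.322 km
1–3: 11.102 km
1–4: 10.004 km
1–5: 11.214 km
1–6: 8.050 km
2–3: 7.425 km
2–4: 0.686 km
2–5: 12.064 km
2–6: 13.936 km
3–4: 7.934 km
3–5: 5.332 km
3–6: 9.601 km
4–5: 12.422 km
4–6: 14.019 km
5–6: 5.837 km
Closest pair: 2–4 at 0.686 km.

2 and 4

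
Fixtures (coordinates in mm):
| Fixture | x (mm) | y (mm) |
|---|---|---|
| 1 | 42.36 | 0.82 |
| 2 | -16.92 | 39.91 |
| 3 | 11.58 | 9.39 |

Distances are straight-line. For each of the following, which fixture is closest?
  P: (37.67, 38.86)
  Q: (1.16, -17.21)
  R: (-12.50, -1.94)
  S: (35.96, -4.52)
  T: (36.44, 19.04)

P→1; Q→3; R→3; S→1; T→1

P at (37.67, 38.86):
  1: √((4.69)² + (-38.04)²) = √(21.9961 + 1447.0416) = 38.33 mm
  2: √((-54.59)² + (1.05)²) = √(2980.0681 + 1.1025) = 54.60 mm
  3: √((-26.09)² + (-29.47)²) = √(680.6881 + 868.4809) = 39.36 mm
  → nearest: 1 (38.33 mm)
Q at (1.16, -17.21):
  1: √((41.20)² + (18.03)²) = √(1697.4400 + 325.0809) = 44.97 mm
  2: √((-18.08)² + (57.12)²) = √(326.8864 + 3262.6944) = 59.91 mm
  3: √((10.42)² + (26.60)²) = √(108.5764 + 707.5600) = 28.57 mm
  → nearest: 3 (28.57 mm)
R at (-12.50, -1.94):
  1: √((54.86)² + (2.76)²) = √(3009.6196 + 7.6176) = 54.93 mm
  2: √((-4.42)² + (41.85)²) = √(19.5364 + 1751.4225) = 42.08 mm
  3: √((24.08)² + (11.33)²) = √(579.8464 + 128.3689) = 26.61 mm
  → nearest: 3 (26.61 mm)
S at (35.96, -4.52):
  1: √((6.40)² + (5.34)²) = √(40.9600 + 28.5156) = 8.34 mm
  2: √((-52.88)² + (44.43)²) = √(2796.2944 + 1974.0249) = 69.07 mm
  3: √((-24.38)² + (13.91)²) = √(594.3844 + 193.4881) = 28.07 mm
  → nearest: 1 (8.34 mm)
T at (36.44, 19.04):
  1: √((5.92)² + (-18.22)²) = √(35.0464 + 331.9684) = 19.16 mm
  2: √((-53.36)² + (20.87)²) = √(2847.2896 + 435.5569) = 57.30 mm
  3: √((-24.86)² + (-9.65)²) = √(618.0196 + 93.1225) = 26.67 mm
  → nearest: 1 (19.16 mm)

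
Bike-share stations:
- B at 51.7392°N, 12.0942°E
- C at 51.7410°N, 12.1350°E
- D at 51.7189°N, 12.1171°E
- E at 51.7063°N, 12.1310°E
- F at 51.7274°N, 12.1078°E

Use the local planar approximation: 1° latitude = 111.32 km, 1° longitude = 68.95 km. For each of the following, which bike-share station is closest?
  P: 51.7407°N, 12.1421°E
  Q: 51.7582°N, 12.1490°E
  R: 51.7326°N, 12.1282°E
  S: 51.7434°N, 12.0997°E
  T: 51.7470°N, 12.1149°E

P at 51.7407°N, 12.1421°E:
  B: 3.3069 km
  C: 0.4907 km
  D: 2.9767 km
  E: 3.9051 km
  F: 2.7902 km
  → nearest: C (0.4907 km)
Q at 51.7582°N, 12.1490°E:
  B: 4.3302 km
  C: 2.1443 km
  D: 4.8967 km
  E: 5.9093 km
  F: 4.4526 km
  → nearest: C (2.1443 km)
R at 51.7326°N, 12.1282°E:
  B: 2.4567 km
  C: 1.0460 km
  D: 1.7064 km
  E: 2.9341 km
  F: 1.5210 km
  → nearest: C (1.0460 km)
S at 51.7434°N, 12.0997°E:
  B: 0.6020 km
  C: 2.4486 km
  D: 2.9796 km
  E: 4.6599 km
  F: 1.8666 km
  → nearest: B (0.6020 km)
T at 51.7470°N, 12.1149°E:
  B: 1.6706 km
  C: 1.5384 km
  D: 3.1318 km
  E: 4.6647 km
  F: 2.2361 km
  → nearest: C (1.5384 km)

P→C; Q→C; R→C; S→B; T→C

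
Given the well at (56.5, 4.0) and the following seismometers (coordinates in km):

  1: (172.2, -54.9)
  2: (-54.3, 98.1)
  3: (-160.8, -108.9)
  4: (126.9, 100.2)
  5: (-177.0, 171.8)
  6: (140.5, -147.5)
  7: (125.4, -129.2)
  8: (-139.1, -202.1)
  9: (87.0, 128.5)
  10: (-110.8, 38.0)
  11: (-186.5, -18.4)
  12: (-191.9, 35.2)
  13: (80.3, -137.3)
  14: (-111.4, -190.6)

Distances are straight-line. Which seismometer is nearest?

Distances from (56.5, 4.0):
1: √((115.7)² + (-58.9)²) = √(13386.490 + 3469.210) = 129.8 km
2: √((-110.8)² + (94.1)²) = √(12276.640 + 8854.810) = 145.4 km
3: √((-217.3)² + (-112.9)²) = √(47219.290 + 12746.410) = 244.9 km
4: √((70.4)² + (96.2)²) = √(4956.160 + 9254.440) = 119.2 km
5: √((-233.5)² + (167.8)²) = √(54522.250 + 28156.840) = 287.5 km
6: √((84.0)² + (-151.5)²) = √(7056.000 + 22952.250) = 173.2 km
7: √((68.9)² + (-133.2)²) = √(4747.210 + 17742.240) = 150.0 km
8: √((-195.6)² + (-206.1)²) = √(38259.360 + 42477.210) = 284.1 km
9: √((30.5)² + (124.5)²) = √(930.250 + 15500.250) = 128.2 km
10: √((-167.3)² + (34.0)²) = √(27989.290 + 1156.000) = 170.7 km
11: √((-243.0)² + (-22.4)²) = √(59049.000 + 501.760) = 244.0 km
12: √((-248.4)² + (31.2)²) = √(61702.560 + 973.440) = 250.4 km
13: √((23.8)² + (-141.3)²) = √(566.440 + 19965.690) = 143.3 km
14: √((-167.9)² + (-194.6)²) = √(28190.410 + 37869.160) = 257.0 km
Minimum: 4 at 119.2 km.

4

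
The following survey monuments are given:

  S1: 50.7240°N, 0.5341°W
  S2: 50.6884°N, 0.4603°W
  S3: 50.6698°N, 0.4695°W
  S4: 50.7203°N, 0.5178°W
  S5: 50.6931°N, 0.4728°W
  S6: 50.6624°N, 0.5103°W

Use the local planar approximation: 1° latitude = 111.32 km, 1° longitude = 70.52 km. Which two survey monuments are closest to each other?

S2 and S5

Pairwise distances:
S1–S2: √((-0.0356·111.32)² + (0.0738·70.52)²) = √(15.705306 + 27.085530) = 6.5415 km
S1–S3: √((-0.0542·111.32)² + (0.0646·70.52)²) = √(36.403653 + 20.753418) = 7.5602 km
S1–S4: √((-0.0037·111.32)² + (0.0163·70.52)²) = √(0.169648 + 1.321295) = 1.2210 km
S1–S5: √((-0.0309·111.32)² + (0.0613·70.52)²) = √(11.832141 + 18.687257) = 5.5244 km
S1–S6: √((-0.0616·111.32)² + (0.0238·70.52)²) = √(47.022728 + 2.816946) = 7.0597 km
S2–S3: √((-0.0186·111.32)² + (-0.0092·70.52)²) = √(4.287186 + 0.420921) = 2.1698 km
S2–S4: √((0.0319·111.32)² + (-0.0575·70.52)²) = √(12.610368 + 16.442214) = 5.3900 km
S2–S5: √((0.0047·111.32)² + (-0.0125·70.52)²) = √(0.273742 + 0.777042) = 1.0251 km
S2–S6: √((-0.0260·111.32)² + (-0.0500·70.52)²) = √(8.377088 + 12.432676) = 4.5618 km
S3–S4: √((0.0505·111.32)² + (-0.0483·70.52)²) = √(31.603061 + 11.601626) = 6.5730 km
S3–S5: √((0.0233·111.32)² + (-0.0033·70.52)²) = √(6.727570 + 0.054157) = 2.6042 km
S3–S6: √((-0.0074·111.32)² + (-0.0408·70.52)²) = √(0.678594 + 8.278372) = 2.9928 km
S4–S5: √((-0.0272·111.32)² + (0.0450·70.52)²) = √(9.168203 + 10.070468) = 4.3862 km
S4–S6: √((-0.0579·111.32)² + (0.0075·70.52)²) = √(41.543542 + 0.279735) = 6.4671 km
S5–S6: √((-0.0307·111.32)² + (-0.0375·70.52)²) = √(11.679470 + 6.993380) = 4.3212 km
Closest pair: S2–S5 at 1.0251 km.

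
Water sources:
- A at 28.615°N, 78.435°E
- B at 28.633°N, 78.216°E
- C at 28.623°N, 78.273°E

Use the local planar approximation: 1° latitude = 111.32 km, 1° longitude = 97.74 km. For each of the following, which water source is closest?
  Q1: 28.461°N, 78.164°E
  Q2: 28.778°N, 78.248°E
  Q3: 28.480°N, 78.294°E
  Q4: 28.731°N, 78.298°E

Q1 at 28.461°N, 78.164°E:
  A: √((0.154·111.32)² + (0.271·97.74)²) = √(293.89205 + 701.58978) = 31.551 km
  B: √((0.172·111.32)² + (0.052·97.74)²) = √(366.60914 + 25.83160) = 19.810 km
  C: √((0.162·111.32)² + (0.109·97.74)²) = √(325.21939 + 113.50047) = 20.946 km
  → nearest: B (19.810 km)
Q2 at 28.778°N, 78.248°E:
  A: √((-0.163·111.32)² + (0.187·97.74)²) = √(329.24683 + 334.06262) = 25.755 km
  B: √((-0.145·111.32)² + (-0.032·97.74)²) = √(260.54479 + 9.78238) = 16.442 km
  C: √((-0.155·111.32)² + (0.025·97.74)²) = √(297.72122 + 5.97069) = 17.427 km
  → nearest: B (16.442 km)
Q3 at 28.480°N, 78.294°E:
  A: √((0.135·111.32)² + (0.141·97.74)²) = √(225.84680 + 189.92533) = 20.390 km
  B: √((0.153·111.32)² + (-0.078·97.74)²) = √(290.08766 + 58.12111) = 18.660 km
  C: √((0.143·111.32)² + (-0.021·97.74)²) = √(253.40692 + 4.21292) = 16.051 km
  → nearest: C (16.051 km)
Q4 at 28.731°N, 78.298°E:
  A: √((-0.116·111.32)² + (0.137·97.74)²) = √(166.74867 + 179.30228) = 18.602 km
  B: √((-0.098·111.32)² + (-0.082·97.74)²) = √(119.01414 + 64.23510) = 13.537 km
  C: √((-0.108·111.32)² + (-0.025·97.74)²) = √(144.54195 + 5.97069) = 12.268 km
  → nearest: C (12.268 km)

Q1→B; Q2→B; Q3→C; Q4→C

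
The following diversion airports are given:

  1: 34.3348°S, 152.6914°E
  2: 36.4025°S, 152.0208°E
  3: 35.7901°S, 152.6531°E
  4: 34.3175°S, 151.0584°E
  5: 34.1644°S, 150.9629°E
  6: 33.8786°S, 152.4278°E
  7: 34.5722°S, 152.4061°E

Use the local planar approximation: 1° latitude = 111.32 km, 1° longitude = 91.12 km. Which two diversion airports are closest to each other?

4 and 5

Pairwise distances:
1–2: √((-2.0677·111.32)² + (-0.6706·91.12)²) = √(52981.158544 + 3733.829824) = 238.1491 km
1–3: √((-1.4553·111.32)² + (-0.0383·91.12)²) = √(26245.294720 + 12.179374) = 162.0416 km
1–4: √((0.0173·111.32)² + (-1.6330·91.12)²) = √(3.708844 + 22141.130497) = 148.8114 km
1–5: √((0.1704·111.32)² + (-1.7285·91.12)²) = √(359.820229 + 24806.539801) = 158.6391 km
1–6: √((0.4562·111.32)² + (-0.2636·91.12)²) = √(2579.033345 + 576.923506) = 56.1779 km
1–7: √((-0.2374·111.32)² + (-0.2853·91.12)²) = √(698.405779 + 675.819884) = 37.0705 km
2–3: √((0.6124·111.32)² + (0.6323·91.12)²) = √(4647.471759 + 3319.508506) = 89.2579 km
2–4: √((2.0850·111.32)² + (-0.9624·91.12)²) = √(53871.431245 + 7690.217993) = 248.1162 km
2–5: √((2.2381·111.32)² + (-1.0579·91.12)²) = √(62073.376526 + 9292.159512) = 267.1433 km
2–6: √((2.5239·111.32)² + (0.4070·91.12)²) = √(78938.829532 + 1375.359529) = 283.3976 km
2–7: √((1.8303·111.32)² + (0.3853·91.12)²) = √(41513.653371 + 1232.609300) = 206.7517 km
3–4: √((1.4726·111.32)² + (-1.5947·91.12)²) = √(26872.989820 + 21114.724081) = 219.0610 km
3–5: √((1.6257·111.32)² + (-1.6902·91.12)²) = √(32751.199221 + 23719.395514) = 237.6354 km
3–6: √((1.9115·111.32)² + (-0.2253·91.12)²) = √(45278.809548 + 421.453637) = 213.7762 km
3–7: √((1.2179·111.32)² + (-0.2470·91.12)²) = √(18381.022060 + 506.548844) = 137.4321 km
4–5: √((0.1531·111.32)² + (-0.0955·91.12)²) = √(290.466985 + 75.724108) = 19.1361 km
4–6: √((0.4389·111.32)² + (1.3694·91.12)²) = √(2387.138169 + 15569.980520) = 134.0042 km
4–7: √((-0.2547·111.32)² + (1.3477·91.12)²) = √(803.904177 + 15080.435340) = 126.0331 km
5–6: √((0.2858·111.32)² + (1.4649·91.12)²) = √(1012.210514 + 17817.361031) = 137.2209 km
5–7: √((-0.4078·111.32)² + (1.4432·91.12)²) = √(2060.823691 + 17293.403011) = 139.1195 km
6–7: √((-0.6936·111.32)² + (-0.0217·91.12)²) = √(5961.623762 + 3.909731) = 77.2369 km
Closest pair: 4–5 at 19.1361 km.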